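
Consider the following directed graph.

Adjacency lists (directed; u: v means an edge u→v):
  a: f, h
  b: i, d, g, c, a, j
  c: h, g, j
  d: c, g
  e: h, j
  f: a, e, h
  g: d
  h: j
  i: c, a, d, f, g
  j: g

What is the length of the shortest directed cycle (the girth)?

For each vertex v, BFS finds the shortest path from v back to v.
The shortest such closed walk is f → a → f, length 2.

2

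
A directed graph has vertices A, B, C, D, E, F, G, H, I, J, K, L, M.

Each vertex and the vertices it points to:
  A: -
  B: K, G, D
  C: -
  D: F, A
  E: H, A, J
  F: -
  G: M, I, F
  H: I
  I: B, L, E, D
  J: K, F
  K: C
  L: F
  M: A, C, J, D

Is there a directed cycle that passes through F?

No

F lies on a cycle iff there is a path from F back to itself.
Exploring from F, it never reaches itself; equivalently, its strongly connected component is a singleton.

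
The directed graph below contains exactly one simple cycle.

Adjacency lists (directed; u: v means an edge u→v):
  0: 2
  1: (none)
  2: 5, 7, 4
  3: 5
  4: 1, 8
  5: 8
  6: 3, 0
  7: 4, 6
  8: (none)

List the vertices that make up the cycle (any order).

0, 2, 6, 7

DFS with gray/black marking from 0:
0 gray
  2 gray
    5 gray
      8 gray
      8 black
    5 black
    7 gray
      4 gray
        1 gray
        1 black
        4→8: 8 black — skip
      4 black
      6 gray
        3 gray
          3→5: 5 black — skip
        3 black
        6→0: 0 is gray → back edge
Back edge closes the cycle 0 → 2 → 7 → 6 → 0; its vertices are {0, 2, 6, 7}.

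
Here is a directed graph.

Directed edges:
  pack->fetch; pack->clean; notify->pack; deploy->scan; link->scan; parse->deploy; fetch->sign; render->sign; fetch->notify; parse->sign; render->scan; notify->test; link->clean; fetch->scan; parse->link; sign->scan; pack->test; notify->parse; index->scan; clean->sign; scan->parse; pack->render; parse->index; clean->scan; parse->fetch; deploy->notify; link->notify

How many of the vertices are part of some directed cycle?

11

A vertex is on a directed cycle iff it belongs to a strongly connected component of size ≥ 2 (or has a self-loop).
The vertices on cycles are {link, pack, scan, sign, clean, fetch, index, parse, deploy, notify, render} — 11 in total.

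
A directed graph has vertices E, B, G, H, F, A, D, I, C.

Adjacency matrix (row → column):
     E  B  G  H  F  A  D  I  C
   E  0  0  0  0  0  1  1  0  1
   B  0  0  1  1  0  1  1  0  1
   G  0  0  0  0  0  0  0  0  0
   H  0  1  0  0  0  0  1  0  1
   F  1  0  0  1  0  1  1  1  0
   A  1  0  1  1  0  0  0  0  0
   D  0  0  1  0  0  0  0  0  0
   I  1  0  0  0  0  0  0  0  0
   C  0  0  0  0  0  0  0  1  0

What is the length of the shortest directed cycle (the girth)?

2

For each vertex v, BFS finds the shortest path from v back to v.
The shortest such closed walk is H → B → H, length 2.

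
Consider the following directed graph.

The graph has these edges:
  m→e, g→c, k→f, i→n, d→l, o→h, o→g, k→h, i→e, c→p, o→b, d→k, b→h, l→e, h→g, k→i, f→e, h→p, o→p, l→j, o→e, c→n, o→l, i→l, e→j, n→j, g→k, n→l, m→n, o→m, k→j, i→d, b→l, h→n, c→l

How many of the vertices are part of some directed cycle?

A vertex is on a directed cycle iff it belongs to a strongly connected component of size ≥ 2 (or has a self-loop).
The vertices on cycles are {d, g, h, i, k} — 5 in total.

5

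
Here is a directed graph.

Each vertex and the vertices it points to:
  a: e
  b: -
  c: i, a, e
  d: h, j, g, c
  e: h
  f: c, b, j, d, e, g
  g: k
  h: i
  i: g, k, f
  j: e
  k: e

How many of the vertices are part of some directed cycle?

A vertex is on a directed cycle iff it belongs to a strongly connected component of size ≥ 2 (or has a self-loop).
The vertices on cycles are {a, c, d, e, f, g, h, i, j, k} — 10 in total.

10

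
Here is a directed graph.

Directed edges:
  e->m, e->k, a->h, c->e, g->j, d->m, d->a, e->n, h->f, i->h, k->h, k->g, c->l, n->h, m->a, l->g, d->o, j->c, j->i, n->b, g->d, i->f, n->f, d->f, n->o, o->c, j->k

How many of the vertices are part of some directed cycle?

A vertex is on a directed cycle iff it belongs to a strongly connected component of size ≥ 2 (or has a self-loop).
The vertices on cycles are {c, d, e, g, j, k, l, n, o} — 9 in total.

9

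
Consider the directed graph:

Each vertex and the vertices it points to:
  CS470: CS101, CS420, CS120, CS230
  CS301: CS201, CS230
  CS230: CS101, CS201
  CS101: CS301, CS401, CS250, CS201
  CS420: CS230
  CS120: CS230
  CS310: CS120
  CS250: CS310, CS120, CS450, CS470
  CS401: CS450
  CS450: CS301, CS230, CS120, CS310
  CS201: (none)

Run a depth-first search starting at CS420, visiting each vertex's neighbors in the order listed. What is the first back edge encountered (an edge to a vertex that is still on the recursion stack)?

CS301->CS230

DFS from CS420 (visiting each vertex's neighbors in the order listed); mark gray on enter, black on exit:
CS420 gray
  CS230 gray
    CS101 gray
      CS301 gray
        CS201 gray
        CS201 black
        CS301→CS230: CS230 is gray → back edge
First back edge: CS301 → CS230.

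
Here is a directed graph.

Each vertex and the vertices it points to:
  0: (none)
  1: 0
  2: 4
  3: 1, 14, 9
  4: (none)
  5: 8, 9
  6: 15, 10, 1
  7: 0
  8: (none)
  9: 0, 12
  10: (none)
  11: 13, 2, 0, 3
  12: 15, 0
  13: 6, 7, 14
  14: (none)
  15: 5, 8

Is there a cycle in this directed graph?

Yes

DFS with white/gray/black marking, starting from 4:
4 gray
4 black
0 gray
0 black
1 gray
  1→0: 0 black — skip
1 black
2 gray
  2→4: 4 black — skip
2 black
3 gray
  3→1: 1 black — skip
  14 gray
  14 black
  9 gray
    9→0: 0 black — skip
    12 gray
      15 gray
        5 gray
          8 gray
          8 black
          5→9: 9 is gray → back edge
Back edge found, so a cycle exists: 9 → 12 → 15 → 5 → 9.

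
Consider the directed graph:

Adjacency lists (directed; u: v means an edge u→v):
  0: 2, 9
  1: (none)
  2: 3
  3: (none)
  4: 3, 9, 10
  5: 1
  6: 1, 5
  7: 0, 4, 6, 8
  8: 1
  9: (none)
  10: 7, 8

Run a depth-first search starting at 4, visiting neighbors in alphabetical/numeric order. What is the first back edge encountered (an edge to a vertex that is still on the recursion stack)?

DFS from 4 (visiting neighbors in alphabetical/numeric order); mark gray on enter, black on exit:
4 gray
  3 gray
  3 black
  9 gray
  9 black
  10 gray
    7 gray
      0 gray
        2 gray
          2→3: 3 black — skip
        2 black
        0→9: 9 black — skip
      0 black
      7→4: 4 is gray → back edge
First back edge: 7 → 4.

7→4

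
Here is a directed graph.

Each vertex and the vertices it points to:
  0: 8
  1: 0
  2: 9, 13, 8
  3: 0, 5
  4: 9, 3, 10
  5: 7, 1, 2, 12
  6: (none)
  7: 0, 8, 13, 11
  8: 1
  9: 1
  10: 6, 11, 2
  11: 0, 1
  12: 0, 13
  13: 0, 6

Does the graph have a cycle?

DFS with white/gray/black marking, starting from 9:
9 gray
  1 gray
    0 gray
      8 gray
        8→1: 1 is gray → back edge
Back edge found, so a cycle exists: 1 → 0 → 8 → 1.

Yes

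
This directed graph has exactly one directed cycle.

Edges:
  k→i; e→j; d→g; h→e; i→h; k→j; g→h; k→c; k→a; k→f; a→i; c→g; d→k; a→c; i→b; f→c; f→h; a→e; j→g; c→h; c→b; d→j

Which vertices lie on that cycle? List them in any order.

e, g, h, j

DFS with gray/black marking from j:
j gray
  g gray
    h gray
      e gray
        e→j: j is gray → back edge
Back edge closes the cycle j → g → h → e → j; its vertices are {e, g, h, j}.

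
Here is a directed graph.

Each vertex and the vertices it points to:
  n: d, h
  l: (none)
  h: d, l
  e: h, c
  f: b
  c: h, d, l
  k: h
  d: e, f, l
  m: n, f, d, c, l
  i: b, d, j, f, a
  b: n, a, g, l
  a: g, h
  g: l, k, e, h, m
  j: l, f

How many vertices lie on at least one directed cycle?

11

A vertex is on a directed cycle iff it belongs to a strongly connected component of size ≥ 2 (or has a self-loop).
The vertices on cycles are {a, b, c, d, e, f, g, h, k, m, n} — 11 in total.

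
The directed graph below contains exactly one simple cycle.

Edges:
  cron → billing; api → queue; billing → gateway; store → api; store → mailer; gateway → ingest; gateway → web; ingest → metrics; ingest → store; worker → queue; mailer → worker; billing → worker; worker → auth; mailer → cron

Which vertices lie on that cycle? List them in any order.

DFS with gray/black marking from billing:
billing gray
  worker gray
    queue gray
    queue black
    auth gray
    auth black
  worker black
  gateway gray
    web gray
    web black
    ingest gray
      store gray
        mailer gray
          cron gray
            cron→billing: billing is gray → back edge
Back edge closes the cycle billing → gateway → ingest → store → mailer → cron → billing; its vertices are {cron, store, ingest, mailer, billing, gateway}.

cron, store, ingest, mailer, billing, gateway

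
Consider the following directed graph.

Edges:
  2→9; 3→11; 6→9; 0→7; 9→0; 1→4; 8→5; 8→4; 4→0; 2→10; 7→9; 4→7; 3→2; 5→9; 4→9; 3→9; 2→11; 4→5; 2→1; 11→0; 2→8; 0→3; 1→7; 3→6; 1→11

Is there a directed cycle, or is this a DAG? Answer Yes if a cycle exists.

Yes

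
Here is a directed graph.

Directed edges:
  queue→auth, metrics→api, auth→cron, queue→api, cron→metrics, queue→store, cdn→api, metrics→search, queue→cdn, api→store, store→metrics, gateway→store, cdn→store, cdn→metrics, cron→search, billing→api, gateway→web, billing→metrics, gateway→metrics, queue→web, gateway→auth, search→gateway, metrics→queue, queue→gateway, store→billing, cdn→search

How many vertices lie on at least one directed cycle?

A vertex is on a directed cycle iff it belongs to a strongly connected component of size ≥ 2 (or has a self-loop).
The vertices on cycles are {api, cdn, auth, cron, queue, store, search, billing, gateway, metrics} — 10 in total.

10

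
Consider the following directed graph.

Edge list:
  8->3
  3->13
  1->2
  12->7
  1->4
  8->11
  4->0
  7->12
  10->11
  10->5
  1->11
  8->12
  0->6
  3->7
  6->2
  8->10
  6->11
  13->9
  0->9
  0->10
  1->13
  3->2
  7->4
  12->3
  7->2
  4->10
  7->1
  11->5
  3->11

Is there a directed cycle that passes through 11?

11 lies on a cycle iff there is a path from 11 back to itself.
Exploring from 11, it never reaches itself; equivalently, its strongly connected component is a singleton.

No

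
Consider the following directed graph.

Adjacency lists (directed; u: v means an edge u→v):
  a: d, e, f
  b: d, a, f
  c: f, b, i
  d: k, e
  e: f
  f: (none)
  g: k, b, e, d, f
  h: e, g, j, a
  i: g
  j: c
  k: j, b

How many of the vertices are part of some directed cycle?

8

A vertex is on a directed cycle iff it belongs to a strongly connected component of size ≥ 2 (or has a self-loop).
The vertices on cycles are {a, b, c, d, g, i, j, k} — 8 in total.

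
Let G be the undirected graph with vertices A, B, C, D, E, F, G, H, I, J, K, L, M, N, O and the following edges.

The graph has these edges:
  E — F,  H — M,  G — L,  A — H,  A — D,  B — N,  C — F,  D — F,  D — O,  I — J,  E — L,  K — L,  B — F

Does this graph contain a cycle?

DFS, tracking each vertex's parent; an edge to a visited non-parent vertex closes a cycle.
Start from J:
visit J (parent –)
  visit I (parent J)
    I–J: parent, skip
visit A (parent –)
  visit D (parent A)
    visit F (parent D)
      visit E (parent F)
        E–F: parent, skip
        visit L (parent E)
          visit K (parent L)
            K–L: parent, skip
          visit G (parent L)
            G–L: parent, skip
          L–E: parent, skip
      visit C (parent F)
        C–F: parent, skip
      visit B (parent F)
        B–F: parent, skip
        visit N (parent B)
          N–B: parent, skip
      F–D: parent, skip
    D–A: parent, skip
    visit O (parent D)
      O–D: parent, skip
  visit H (parent A)
    visit M (parent H)
      M–H: parent, skip
    H–A: parent, skip
No non-parent visited neighbor found — the graph is a forest.

No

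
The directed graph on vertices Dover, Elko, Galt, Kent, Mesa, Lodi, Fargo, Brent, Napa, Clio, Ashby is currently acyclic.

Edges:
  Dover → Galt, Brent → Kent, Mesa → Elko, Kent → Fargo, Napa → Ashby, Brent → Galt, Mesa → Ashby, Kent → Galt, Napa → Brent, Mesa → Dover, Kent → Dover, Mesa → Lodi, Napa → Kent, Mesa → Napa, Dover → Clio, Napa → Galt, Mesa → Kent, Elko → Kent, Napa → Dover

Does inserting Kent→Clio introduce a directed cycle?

Adding Kent→Clio creates a cycle iff Clio can already reach Kent.
Explore from Clio: no path reaches Kent. The graph stays acyclic.

No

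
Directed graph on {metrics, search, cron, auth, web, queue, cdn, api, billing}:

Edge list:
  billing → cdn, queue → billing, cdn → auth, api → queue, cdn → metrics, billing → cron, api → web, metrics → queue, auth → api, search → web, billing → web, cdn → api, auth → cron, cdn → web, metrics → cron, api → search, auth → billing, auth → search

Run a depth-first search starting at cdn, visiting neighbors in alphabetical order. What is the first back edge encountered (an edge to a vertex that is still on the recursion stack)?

DFS from cdn (visiting neighbors in alphabetical order); mark gray on enter, black on exit:
cdn gray
  api gray
    queue gray
      billing gray
        billing→cdn: cdn is gray → back edge
First back edge: billing → cdn.

billing->cdn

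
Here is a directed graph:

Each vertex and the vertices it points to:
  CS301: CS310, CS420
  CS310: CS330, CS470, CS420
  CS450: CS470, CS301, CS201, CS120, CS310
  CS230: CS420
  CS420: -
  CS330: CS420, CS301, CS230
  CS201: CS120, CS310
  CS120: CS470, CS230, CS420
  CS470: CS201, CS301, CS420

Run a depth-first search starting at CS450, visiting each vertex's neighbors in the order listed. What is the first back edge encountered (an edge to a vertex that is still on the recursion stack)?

DFS from CS450 (visiting each vertex's neighbors in the order listed); mark gray on enter, black on exit:
CS450 gray
  CS470 gray
    CS201 gray
      CS120 gray
        CS120→CS470: CS470 is gray → back edge
First back edge: CS120 → CS470.

CS120->CS470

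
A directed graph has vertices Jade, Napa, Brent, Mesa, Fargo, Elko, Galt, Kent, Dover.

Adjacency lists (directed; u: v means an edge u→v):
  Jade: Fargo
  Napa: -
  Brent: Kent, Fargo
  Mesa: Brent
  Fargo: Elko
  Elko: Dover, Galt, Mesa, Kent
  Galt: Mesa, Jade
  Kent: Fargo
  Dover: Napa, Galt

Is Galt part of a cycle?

Yes

Galt is on a cycle iff Galt can reach itself via ≥1 edge.
Galt → Jade → Fargo → Elko → Galt — yes.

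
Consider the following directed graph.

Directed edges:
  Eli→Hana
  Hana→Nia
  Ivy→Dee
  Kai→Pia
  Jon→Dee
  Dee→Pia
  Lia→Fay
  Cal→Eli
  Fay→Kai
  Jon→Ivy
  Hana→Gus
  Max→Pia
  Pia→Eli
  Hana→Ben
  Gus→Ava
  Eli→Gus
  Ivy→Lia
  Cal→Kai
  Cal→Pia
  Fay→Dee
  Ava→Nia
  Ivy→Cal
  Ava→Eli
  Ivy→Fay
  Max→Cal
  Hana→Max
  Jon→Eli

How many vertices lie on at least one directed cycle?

8

A vertex is on a directed cycle iff it belongs to a strongly connected component of size ≥ 2 (or has a self-loop).
The vertices on cycles are {Ava, Cal, Eli, Gus, Kai, Max, Pia, Hana} — 8 in total.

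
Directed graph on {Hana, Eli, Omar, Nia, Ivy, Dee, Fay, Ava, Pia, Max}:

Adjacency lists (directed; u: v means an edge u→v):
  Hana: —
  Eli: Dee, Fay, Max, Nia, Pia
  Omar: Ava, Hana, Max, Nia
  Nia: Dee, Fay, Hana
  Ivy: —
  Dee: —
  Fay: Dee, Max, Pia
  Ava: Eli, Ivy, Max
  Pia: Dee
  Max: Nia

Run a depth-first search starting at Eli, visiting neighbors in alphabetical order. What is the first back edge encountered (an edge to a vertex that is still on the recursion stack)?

DFS from Eli (visiting neighbors in alphabetical order); mark gray on enter, black on exit:
Eli gray
  Dee gray
  Dee black
  Fay gray
    Fay→Dee: Dee black — skip
    Max gray
      Nia gray
        Nia→Dee: Dee black — skip
        Nia→Fay: Fay is gray → back edge
First back edge: Nia → Fay.

Nia->Fay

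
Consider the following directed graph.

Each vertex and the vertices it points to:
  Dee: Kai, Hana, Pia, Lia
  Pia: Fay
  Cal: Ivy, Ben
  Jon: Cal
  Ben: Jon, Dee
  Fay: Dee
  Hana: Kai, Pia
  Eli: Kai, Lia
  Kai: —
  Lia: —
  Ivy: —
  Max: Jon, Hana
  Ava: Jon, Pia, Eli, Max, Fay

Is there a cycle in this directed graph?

Yes

DFS with white/gray/black marking, starting from Jon:
Jon gray
  Cal gray
    Ivy gray
    Ivy black
    Ben gray
      Ben→Jon: Jon is gray → back edge
Back edge found, so a cycle exists: Jon → Cal → Ben → Jon.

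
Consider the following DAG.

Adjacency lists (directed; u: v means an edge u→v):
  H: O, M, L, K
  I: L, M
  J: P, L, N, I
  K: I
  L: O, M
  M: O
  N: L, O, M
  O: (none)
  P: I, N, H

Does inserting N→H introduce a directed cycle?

No

Adding N→H creates a cycle iff H can already reach N.
Explore from H: no path reaches N. The graph stays acyclic.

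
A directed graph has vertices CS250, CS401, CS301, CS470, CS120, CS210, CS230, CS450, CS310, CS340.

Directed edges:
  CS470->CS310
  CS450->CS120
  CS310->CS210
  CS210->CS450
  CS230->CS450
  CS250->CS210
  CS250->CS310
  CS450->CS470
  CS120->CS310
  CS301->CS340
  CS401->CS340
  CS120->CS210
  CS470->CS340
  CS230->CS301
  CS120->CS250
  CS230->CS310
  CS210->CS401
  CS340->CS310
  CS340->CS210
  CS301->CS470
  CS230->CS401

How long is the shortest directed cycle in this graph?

3

For each vertex v, BFS finds the shortest path from v back to v.
The shortest such closed walk is CS450 → CS120 → CS210 → CS450, length 3.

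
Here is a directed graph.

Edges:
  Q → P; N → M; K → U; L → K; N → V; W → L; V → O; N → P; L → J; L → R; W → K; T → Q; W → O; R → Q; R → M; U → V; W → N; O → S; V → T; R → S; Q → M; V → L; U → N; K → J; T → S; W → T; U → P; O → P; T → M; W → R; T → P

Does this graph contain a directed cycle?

Yes

DFS with white/gray/black marking, starting from K:
K gray
  U gray
    P gray
    P black
    V gray
      L gray
        R gray
          S gray
          S black
          M gray
          M black
          Q gray
            Q→M: M black — skip
            Q→P: P black — skip
          Q black
        R black
        L→K: K is gray → back edge
Back edge found, so a cycle exists: K → U → V → L → K.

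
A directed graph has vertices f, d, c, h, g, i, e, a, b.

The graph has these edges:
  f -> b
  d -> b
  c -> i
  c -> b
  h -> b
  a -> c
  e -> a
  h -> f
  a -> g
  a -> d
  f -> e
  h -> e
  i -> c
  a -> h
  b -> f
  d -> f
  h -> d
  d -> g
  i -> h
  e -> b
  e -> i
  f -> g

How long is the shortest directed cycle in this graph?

2

For each vertex v, BFS finds the shortest path from v back to v.
The shortest such closed walk is i → c → i, length 2.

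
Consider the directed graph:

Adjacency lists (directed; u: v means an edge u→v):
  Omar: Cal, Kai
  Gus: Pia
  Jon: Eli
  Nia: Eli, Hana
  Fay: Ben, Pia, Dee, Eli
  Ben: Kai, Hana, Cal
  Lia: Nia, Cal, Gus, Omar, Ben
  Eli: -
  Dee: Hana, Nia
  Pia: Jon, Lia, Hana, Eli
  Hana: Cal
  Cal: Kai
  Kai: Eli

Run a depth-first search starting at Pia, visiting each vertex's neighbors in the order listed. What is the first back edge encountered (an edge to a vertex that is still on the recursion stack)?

Gus→Pia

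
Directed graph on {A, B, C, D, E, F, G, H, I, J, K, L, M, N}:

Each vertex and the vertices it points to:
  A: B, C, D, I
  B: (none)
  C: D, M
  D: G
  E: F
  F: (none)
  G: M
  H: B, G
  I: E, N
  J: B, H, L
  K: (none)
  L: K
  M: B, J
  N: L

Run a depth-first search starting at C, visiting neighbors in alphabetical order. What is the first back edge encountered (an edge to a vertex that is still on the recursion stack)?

H->G

DFS from C (visiting neighbors in alphabetical order); mark gray on enter, black on exit:
C gray
  D gray
    G gray
      M gray
        B gray
        B black
        J gray
          J→B: B black — skip
          H gray
            H→B: B black — skip
            H→G: G is gray → back edge
First back edge: H → G.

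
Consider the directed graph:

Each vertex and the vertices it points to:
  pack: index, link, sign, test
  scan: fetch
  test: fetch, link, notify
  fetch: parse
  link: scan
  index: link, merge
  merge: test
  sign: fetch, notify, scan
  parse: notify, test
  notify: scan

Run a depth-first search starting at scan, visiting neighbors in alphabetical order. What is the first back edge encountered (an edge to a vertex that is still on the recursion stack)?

notify→scan

DFS from scan (visiting neighbors in alphabetical order); mark gray on enter, black on exit:
scan gray
  fetch gray
    parse gray
      notify gray
        notify→scan: scan is gray → back edge
First back edge: notify → scan.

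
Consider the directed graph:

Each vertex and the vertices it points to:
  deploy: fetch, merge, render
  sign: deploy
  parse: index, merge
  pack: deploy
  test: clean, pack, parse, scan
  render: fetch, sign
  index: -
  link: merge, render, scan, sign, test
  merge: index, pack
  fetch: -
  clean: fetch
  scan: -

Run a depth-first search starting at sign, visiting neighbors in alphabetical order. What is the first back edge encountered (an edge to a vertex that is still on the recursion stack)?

DFS from sign (visiting neighbors in alphabetical order); mark gray on enter, black on exit:
sign gray
  deploy gray
    fetch gray
    fetch black
    merge gray
      index gray
      index black
      pack gray
        pack→deploy: deploy is gray → back edge
First back edge: pack → deploy.

pack->deploy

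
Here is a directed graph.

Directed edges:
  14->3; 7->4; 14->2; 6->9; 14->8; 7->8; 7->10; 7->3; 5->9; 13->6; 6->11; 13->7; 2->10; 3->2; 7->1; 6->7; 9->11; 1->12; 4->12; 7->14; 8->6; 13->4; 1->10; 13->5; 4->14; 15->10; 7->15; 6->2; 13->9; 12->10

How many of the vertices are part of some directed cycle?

A vertex is on a directed cycle iff it belongs to a strongly connected component of size ≥ 2 (or has a self-loop).
The vertices on cycles are {4, 6, 7, 8, 14} — 5 in total.

5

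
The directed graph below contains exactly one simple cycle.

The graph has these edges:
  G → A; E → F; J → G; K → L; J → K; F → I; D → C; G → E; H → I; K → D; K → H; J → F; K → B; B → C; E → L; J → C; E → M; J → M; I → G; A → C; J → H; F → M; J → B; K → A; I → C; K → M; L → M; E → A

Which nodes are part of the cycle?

E, F, G, I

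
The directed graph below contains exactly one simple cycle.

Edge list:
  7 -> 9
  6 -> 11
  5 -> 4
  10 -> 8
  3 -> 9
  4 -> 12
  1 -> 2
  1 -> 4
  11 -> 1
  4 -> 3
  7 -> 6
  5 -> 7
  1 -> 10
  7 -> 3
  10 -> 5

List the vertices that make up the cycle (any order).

1, 5, 6, 7, 10, 11

DFS with gray/black marking from 1:
1 gray
  2 gray
  2 black
  4 gray
    3 gray
      9 gray
      9 black
    3 black
    12 gray
    12 black
  4 black
  10 gray
    8 gray
    8 black
    5 gray
      5→4: 4 black — skip
      7 gray
        6 gray
          11 gray
            11→1: 1 is gray → back edge
Back edge closes the cycle 1 → 10 → 5 → 7 → 6 → 11 → 1; its vertices are {1, 5, 6, 7, 10, 11}.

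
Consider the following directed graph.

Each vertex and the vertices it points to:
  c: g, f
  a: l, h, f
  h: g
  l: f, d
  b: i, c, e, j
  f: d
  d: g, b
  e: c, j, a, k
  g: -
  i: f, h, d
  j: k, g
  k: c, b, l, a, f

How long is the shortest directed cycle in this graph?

3

For each vertex v, BFS finds the shortest path from v back to v.
The shortest such closed walk is b → e → k → b, length 3.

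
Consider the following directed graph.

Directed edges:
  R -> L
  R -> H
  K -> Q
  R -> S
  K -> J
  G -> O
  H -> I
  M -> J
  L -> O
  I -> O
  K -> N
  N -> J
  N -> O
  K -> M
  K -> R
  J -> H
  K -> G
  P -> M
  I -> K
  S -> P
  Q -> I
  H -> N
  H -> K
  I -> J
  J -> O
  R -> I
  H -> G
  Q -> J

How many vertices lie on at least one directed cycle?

A vertex is on a directed cycle iff it belongs to a strongly connected component of size ≥ 2 (or has a self-loop).
The vertices on cycles are {H, I, J, K, M, N, P, Q, R, S} — 10 in total.

10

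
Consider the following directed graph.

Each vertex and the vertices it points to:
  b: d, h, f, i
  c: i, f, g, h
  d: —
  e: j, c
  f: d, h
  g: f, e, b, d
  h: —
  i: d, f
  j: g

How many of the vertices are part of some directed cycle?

A vertex is on a directed cycle iff it belongs to a strongly connected component of size ≥ 2 (or has a self-loop).
The vertices on cycles are {c, e, g, j} — 4 in total.

4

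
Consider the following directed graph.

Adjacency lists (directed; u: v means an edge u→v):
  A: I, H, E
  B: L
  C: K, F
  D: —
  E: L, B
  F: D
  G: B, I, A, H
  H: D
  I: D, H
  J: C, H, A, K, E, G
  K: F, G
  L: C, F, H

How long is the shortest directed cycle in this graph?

5

For each vertex v, BFS finds the shortest path from v back to v.
The shortest such closed walk is G → B → L → C → K → G, length 5.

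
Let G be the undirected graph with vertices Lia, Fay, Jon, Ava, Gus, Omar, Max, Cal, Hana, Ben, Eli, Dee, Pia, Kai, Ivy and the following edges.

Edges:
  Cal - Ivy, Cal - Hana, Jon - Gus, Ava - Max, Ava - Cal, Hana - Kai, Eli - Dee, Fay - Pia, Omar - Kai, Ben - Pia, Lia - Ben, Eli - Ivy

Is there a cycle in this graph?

DFS, tracking each vertex's parent; an edge to a visited non-parent vertex closes a cycle.
Start from Lia:
visit Lia (parent –)
  visit Ben (parent Lia)
    visit Pia (parent Ben)
      Pia–Ben: parent, skip
      visit Fay (parent Pia)
        Fay–Pia: parent, skip
    Ben–Lia: parent, skip
visit Jon (parent –)
  visit Gus (parent Jon)
    Gus–Jon: parent, skip
visit Ava (parent –)
  visit Max (parent Ava)
    Max–Ava: parent, skip
  visit Cal (parent Ava)
    visit Ivy (parent Cal)
      Ivy–Cal: parent, skip
      visit Eli (parent Ivy)
        visit Dee (parent Eli)
          Dee–Eli: parent, skip
        Eli–Ivy: parent, skip
    Cal–Ava: parent, skip
    visit Hana (parent Cal)
      visit Kai (parent Hana)
        visit Omar (parent Kai)
          Omar–Kai: parent, skip
        Kai–Hana: parent, skip
      Hana–Cal: parent, skip
No non-parent visited neighbor found — the graph is a forest.

No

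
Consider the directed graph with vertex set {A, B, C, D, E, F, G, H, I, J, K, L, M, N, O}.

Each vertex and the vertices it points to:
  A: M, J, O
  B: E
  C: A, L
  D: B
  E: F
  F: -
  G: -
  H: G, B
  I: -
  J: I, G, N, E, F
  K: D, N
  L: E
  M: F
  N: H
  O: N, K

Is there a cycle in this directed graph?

DFS with white/gray/black marking, starting from L:
L gray
  E gray
    F gray
    F black
  E black
L black
A gray
  M gray
    M→F: F black — skip
  M black
  J gray
    I gray
    I black
    G gray
    G black
    N gray
      H gray
        H→G: G black — skip
        B gray
          B→E: E black — skip
        B black
      H black
    N black
    J→E: E black — skip
    J→F: F black — skip
  J black
  O gray
    O→N: N black — skip
    K gray
      D gray
        D→B: B black — skip
      D black
      K→N: N black — skip
    K black
  O black
A black
C gray
  C→A: A black — skip
  C→L: L black — skip
C black
Every edge goes to a white or black vertex — no back edge, so the graph is acyclic.

No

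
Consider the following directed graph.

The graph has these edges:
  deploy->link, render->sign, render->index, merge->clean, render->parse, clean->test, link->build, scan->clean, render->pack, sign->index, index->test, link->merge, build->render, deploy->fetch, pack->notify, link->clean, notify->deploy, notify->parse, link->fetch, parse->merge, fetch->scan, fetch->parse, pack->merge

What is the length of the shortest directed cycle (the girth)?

For each vertex v, BFS finds the shortest path from v back to v.
The shortest such closed walk is deploy → link → build → render → pack → notify → deploy, length 6.

6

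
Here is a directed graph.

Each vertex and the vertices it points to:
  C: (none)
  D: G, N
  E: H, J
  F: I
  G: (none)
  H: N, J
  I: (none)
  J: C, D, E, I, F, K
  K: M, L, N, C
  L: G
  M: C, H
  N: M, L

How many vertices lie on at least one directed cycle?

7

A vertex is on a directed cycle iff it belongs to a strongly connected component of size ≥ 2 (or has a self-loop).
The vertices on cycles are {D, E, H, J, K, M, N} — 7 in total.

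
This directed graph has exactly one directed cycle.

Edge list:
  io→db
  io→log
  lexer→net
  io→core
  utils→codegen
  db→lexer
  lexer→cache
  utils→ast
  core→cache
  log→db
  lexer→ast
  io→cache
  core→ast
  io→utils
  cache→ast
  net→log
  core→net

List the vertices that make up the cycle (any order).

DFS with gray/black marking from db:
db gray
  lexer gray
    net gray
      log gray
        log→db: db is gray → back edge
Back edge closes the cycle db → lexer → net → log → db; its vertices are {db, log, net, lexer}.

db, log, net, lexer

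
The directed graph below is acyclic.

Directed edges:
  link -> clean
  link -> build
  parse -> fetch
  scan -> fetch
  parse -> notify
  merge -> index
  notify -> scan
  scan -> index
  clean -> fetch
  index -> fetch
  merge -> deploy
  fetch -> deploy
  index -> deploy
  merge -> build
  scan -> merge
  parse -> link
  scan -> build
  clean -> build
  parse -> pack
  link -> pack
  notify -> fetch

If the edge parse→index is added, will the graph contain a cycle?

No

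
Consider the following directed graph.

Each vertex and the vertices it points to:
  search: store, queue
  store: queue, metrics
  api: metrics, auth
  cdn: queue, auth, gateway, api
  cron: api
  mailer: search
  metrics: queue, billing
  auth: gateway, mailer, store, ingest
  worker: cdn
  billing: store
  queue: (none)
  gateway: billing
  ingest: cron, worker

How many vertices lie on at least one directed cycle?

A vertex is on a directed cycle iff it belongs to a strongly connected component of size ≥ 2 (or has a self-loop).
The vertices on cycles are {api, cdn, auth, cron, store, ingest, worker, billing, metrics} — 9 in total.

9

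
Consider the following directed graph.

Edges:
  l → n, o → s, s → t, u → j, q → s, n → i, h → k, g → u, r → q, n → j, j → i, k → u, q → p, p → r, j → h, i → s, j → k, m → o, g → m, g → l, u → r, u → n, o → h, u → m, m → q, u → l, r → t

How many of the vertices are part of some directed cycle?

11

A vertex is on a directed cycle iff it belongs to a strongly connected component of size ≥ 2 (or has a self-loop).
The vertices on cycles are {h, j, k, l, m, n, o, p, q, r, u} — 11 in total.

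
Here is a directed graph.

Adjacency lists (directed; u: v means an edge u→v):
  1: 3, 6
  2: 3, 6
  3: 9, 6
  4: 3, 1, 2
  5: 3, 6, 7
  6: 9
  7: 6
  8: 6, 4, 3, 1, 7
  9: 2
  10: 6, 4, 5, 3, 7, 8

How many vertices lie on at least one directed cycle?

4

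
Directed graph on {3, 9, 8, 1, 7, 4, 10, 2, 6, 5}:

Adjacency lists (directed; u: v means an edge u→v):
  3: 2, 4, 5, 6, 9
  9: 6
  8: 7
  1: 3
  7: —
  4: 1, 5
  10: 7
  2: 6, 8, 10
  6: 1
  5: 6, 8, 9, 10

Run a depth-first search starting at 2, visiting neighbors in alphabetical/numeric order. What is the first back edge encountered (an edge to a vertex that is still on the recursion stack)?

DFS from 2 (visiting neighbors in alphabetical/numeric order); mark gray on enter, black on exit:
2 gray
  6 gray
    1 gray
      3 gray
        3→2: 2 is gray → back edge
First back edge: 3 → 2.

3->2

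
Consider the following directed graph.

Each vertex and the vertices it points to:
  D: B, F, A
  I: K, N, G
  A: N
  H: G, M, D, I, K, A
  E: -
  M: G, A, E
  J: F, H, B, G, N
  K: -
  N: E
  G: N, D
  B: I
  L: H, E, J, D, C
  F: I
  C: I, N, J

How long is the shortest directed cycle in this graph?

4

For each vertex v, BFS finds the shortest path from v back to v.
The shortest such closed walk is F → I → G → D → F, length 4.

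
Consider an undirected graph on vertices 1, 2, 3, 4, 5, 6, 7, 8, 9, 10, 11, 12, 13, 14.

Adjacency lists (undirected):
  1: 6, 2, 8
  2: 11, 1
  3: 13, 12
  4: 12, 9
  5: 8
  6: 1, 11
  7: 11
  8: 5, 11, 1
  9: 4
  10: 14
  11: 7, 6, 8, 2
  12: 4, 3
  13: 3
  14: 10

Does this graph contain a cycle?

DFS, tracking each vertex's parent; an edge to a visited non-parent vertex closes a cycle.
Start from 3:
visit 3 (parent –)
  visit 13 (parent 3)
    13–3: parent, skip
  visit 12 (parent 3)
    visit 4 (parent 12)
      4–12: parent, skip
      visit 9 (parent 4)
        9–4: parent, skip
    12–3: parent, skip
visit 1 (parent –)
  visit 6 (parent 1)
    6–1: parent, skip
    visit 11 (parent 6)
      visit 7 (parent 11)
        7–11: parent, skip
      11–6: parent, skip
      visit 8 (parent 11)
        visit 5 (parent 8)
          5–8: parent, skip
        8–11: parent, skip
        8–1: 1 visited and ≠ parent → cycle
Cycle: 1 – 6 – 11 – 8 – 1.

Yes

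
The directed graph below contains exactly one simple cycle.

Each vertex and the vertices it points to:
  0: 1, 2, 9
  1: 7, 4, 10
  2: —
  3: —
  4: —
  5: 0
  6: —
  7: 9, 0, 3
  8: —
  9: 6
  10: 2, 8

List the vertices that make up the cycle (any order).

0, 1, 7

DFS with gray/black marking from 0:
0 gray
  1 gray
    7 gray
      9 gray
        6 gray
        6 black
      9 black
      7→0: 0 is gray → back edge
Back edge closes the cycle 0 → 1 → 7 → 0; its vertices are {0, 1, 7}.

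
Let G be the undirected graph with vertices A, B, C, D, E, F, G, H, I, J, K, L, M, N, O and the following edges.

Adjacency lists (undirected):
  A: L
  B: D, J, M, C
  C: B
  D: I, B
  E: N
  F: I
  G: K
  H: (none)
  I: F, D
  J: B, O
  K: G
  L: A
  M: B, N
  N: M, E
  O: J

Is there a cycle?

No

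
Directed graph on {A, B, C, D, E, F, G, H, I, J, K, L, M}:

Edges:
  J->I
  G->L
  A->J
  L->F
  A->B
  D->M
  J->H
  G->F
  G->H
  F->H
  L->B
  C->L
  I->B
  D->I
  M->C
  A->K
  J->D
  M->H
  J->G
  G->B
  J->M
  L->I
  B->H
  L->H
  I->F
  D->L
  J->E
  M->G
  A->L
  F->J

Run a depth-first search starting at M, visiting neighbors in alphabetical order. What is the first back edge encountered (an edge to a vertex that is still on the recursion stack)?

DFS from M (visiting neighbors in alphabetical order); mark gray on enter, black on exit:
M gray
  C gray
    L gray
      B gray
        H gray
        H black
      B black
      F gray
        F→H: H black — skip
        J gray
          D gray
            I gray
              I→B: B black — skip
              I→F: F is gray → back edge
First back edge: I → F.

I->F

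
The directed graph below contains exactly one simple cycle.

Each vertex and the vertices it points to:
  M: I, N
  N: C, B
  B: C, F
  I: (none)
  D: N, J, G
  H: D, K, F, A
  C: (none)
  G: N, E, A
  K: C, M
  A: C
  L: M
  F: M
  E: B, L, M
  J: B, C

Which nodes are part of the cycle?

B, F, M, N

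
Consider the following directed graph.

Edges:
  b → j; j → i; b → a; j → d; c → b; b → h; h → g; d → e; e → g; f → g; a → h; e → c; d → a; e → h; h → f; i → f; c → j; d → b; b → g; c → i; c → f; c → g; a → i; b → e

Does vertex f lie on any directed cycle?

No

f lies on a cycle iff there is a path from f back to itself.
Exploring from f, it never reaches itself; equivalently, its strongly connected component is a singleton.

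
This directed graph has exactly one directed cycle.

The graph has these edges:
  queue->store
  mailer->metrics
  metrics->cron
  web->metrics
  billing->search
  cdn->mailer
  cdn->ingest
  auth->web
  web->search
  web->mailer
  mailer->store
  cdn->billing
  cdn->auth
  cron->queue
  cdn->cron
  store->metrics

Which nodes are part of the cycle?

cron, queue, store, metrics

DFS with gray/black marking from cron:
cron gray
  queue gray
    store gray
      metrics gray
        metrics→cron: cron is gray → back edge
Back edge closes the cycle cron → queue → store → metrics → cron; its vertices are {cron, queue, store, metrics}.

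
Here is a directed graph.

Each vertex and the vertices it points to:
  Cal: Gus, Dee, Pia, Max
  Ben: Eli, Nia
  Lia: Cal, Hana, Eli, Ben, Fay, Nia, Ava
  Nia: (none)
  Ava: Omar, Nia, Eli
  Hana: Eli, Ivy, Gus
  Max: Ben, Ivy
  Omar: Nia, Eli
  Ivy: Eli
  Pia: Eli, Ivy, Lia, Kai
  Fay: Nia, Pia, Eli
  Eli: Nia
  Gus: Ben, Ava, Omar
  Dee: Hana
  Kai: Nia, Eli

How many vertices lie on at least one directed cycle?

4

A vertex is on a directed cycle iff it belongs to a strongly connected component of size ≥ 2 (or has a self-loop).
The vertices on cycles are {Cal, Fay, Lia, Pia} — 4 in total.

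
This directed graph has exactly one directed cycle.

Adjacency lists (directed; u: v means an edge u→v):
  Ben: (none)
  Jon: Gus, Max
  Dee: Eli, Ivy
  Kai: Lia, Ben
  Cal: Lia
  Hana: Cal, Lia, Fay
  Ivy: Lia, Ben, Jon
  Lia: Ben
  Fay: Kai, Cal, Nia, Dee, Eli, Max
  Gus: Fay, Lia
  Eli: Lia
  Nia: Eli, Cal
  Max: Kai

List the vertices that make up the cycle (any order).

Dee, Fay, Gus, Ivy, Jon

DFS with gray/black marking from Fay:
Fay gray
  Kai gray
    Lia gray
      Ben gray
      Ben black
    Lia black
    Kai→Ben: Ben black — skip
  Kai black
  Cal gray
    Cal→Lia: Lia black — skip
  Cal black
  Nia gray
    Eli gray
      Eli→Lia: Lia black — skip
    Eli black
    Nia→Cal: Cal black — skip
  Nia black
  Dee gray
    Dee→Eli: Eli black — skip
    Ivy gray
      Ivy→Lia: Lia black — skip
      Ivy→Ben: Ben black — skip
      Jon gray
        Gus gray
          Gus→Fay: Fay is gray → back edge
Back edge closes the cycle Fay → Dee → Ivy → Jon → Gus → Fay; its vertices are {Dee, Fay, Gus, Ivy, Jon}.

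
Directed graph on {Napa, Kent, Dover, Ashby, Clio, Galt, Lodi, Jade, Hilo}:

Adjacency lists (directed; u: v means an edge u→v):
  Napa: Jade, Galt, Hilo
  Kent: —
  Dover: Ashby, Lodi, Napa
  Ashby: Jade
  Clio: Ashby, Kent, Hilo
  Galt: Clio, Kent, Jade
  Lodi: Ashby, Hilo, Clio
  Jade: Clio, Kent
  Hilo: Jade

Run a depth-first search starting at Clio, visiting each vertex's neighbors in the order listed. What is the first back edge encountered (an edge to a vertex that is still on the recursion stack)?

Jade->Clio

DFS from Clio (visiting each vertex's neighbors in the order listed); mark gray on enter, black on exit:
Clio gray
  Ashby gray
    Jade gray
      Jade→Clio: Clio is gray → back edge
First back edge: Jade → Clio.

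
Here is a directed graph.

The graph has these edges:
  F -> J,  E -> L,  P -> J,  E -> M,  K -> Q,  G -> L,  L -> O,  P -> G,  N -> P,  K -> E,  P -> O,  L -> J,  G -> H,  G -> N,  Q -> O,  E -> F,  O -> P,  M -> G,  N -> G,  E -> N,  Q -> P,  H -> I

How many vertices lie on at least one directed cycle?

5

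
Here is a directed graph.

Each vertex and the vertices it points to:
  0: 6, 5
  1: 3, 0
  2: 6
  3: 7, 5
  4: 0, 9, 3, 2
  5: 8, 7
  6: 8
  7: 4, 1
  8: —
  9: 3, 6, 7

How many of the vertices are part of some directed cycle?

7

A vertex is on a directed cycle iff it belongs to a strongly connected component of size ≥ 2 (or has a self-loop).
The vertices on cycles are {0, 1, 3, 4, 5, 7, 9} — 7 in total.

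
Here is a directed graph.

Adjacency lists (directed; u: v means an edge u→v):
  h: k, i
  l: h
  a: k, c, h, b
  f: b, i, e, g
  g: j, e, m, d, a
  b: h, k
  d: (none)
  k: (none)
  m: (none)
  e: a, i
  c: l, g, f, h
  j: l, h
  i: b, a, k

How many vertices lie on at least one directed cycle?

10

A vertex is on a directed cycle iff it belongs to a strongly connected component of size ≥ 2 (or has a self-loop).
The vertices on cycles are {a, b, c, e, f, g, h, i, j, l} — 10 in total.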